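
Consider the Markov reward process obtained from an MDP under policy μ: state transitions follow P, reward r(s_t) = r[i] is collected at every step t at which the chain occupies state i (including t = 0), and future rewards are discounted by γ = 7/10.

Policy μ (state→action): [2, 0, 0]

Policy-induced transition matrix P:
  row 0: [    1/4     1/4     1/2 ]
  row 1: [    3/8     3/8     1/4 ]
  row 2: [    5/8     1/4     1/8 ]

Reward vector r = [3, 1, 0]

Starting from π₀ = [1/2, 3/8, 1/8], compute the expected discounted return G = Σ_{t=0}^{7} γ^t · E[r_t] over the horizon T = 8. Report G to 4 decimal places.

t=0: π = [0.5000, 0.3750, 0.1250], E[r] = 1.8750, γ^t·E[r] = 1.875000, running G = 1.875000
t=1: π = [0.3438, 0.2969, 0.3594], E[r] = 1.3281, γ^t·E[r] = 0.929688, running G = 2.804688
t=2: π = [0.4219, 0.2871, 0.2910], E[r] = 1.5527, γ^t·E[r] = 0.760840, running G = 3.565527
t=3: π = [0.3950, 0.2859, 0.3191], E[r] = 1.4709, γ^t·E[r] = 0.504535, running G = 4.070062
t=4: π = [0.4054, 0.2857, 0.3089], E[r] = 1.5019, γ^t·E[r] = 0.360612, running G = 4.430674
t=5: π = [0.4015, 0.2857, 0.3127], E[r] = 1.4903, γ^t·E[r] = 0.250482, running G = 4.681156
t=6: π = [0.4030, 0.2857, 0.3113], E[r] = 1.4947, γ^t·E[r] = 0.175849, running G = 4.857005
t=7: π = [0.4024, 0.2857, 0.3118], E[r] = 1.4931, γ^t·E[r] = 0.122960, running G = 4.979965

G = 4.9800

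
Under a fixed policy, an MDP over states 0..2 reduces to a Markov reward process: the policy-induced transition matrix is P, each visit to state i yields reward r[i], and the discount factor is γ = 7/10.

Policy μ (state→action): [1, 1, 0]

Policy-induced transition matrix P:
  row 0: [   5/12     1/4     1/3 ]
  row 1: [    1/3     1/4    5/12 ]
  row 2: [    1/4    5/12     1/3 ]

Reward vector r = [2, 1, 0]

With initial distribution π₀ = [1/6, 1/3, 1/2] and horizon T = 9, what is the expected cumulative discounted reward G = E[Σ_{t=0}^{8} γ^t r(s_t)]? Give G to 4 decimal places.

G = 2.7822

t=0: π = [0.1667, 0.3333, 0.5000], E[r] = 0.6667, γ^t·E[r] = 0.666667, running G = 0.666667
t=1: π = [0.3056, 0.3333, 0.3611], E[r] = 0.9444, γ^t·E[r] = 0.661111, running G = 1.327778
t=2: π = [0.3287, 0.3102, 0.3611], E[r] = 0.9676, γ^t·E[r] = 0.474120, running G = 1.801898
t=3: π = [0.3306, 0.3102, 0.3592], E[r] = 0.9715, γ^t·E[r] = 0.333208, running G = 2.135106
t=4: π = [0.3310, 0.3099, 0.3592], E[r] = 0.9718, γ^t·E[r] = 0.233322, running G = 2.368428
t=5: π = [0.3310, 0.3099, 0.3592], E[r] = 0.9718, γ^t·E[r] = 0.163335, running G = 2.531763
t=6: π = [0.3310, 0.3099, 0.3592], E[r] = 0.9718, γ^t·E[r] = 0.114335, running G = 2.646098
t=7: π = [0.3310, 0.3099, 0.3592], E[r] = 0.9718, γ^t·E[r] = 0.080034, running G = 2.726132
t=8: π = [0.3310, 0.3099, 0.3592], E[r] = 0.9718, γ^t·E[r] = 0.056024, running G = 2.782156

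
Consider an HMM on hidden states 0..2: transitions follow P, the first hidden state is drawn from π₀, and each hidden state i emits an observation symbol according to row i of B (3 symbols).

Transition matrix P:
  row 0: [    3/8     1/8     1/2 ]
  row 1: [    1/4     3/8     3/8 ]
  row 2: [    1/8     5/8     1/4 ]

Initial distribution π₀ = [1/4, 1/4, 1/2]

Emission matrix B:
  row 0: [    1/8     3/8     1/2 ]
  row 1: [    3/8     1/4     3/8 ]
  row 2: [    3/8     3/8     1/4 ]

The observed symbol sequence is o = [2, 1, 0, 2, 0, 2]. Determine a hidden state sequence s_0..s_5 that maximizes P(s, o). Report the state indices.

path = [0, 2, 1, 0, 2, 1]

t=0: δ = [1.250e-01, 9.375e-02, 1.250e-01]  (obs o_0=2)
t=1: δ = [1.758e-02, 1.953e-02, 2.344e-02]  ψ = [0, 2, 0]  (obs o_1=1)
t=2: δ = [8.240e-04, 5.493e-03, 3.296e-03]  ψ = [0, 2, 0]  (obs o_2=0)
t=3: δ = [6.866e-04, 7.725e-04, 5.150e-04]  ψ = [1, 1, 1]  (obs o_3=2)
t=4: δ = [3.219e-05, 1.207e-04, 1.287e-04]  ψ = [0, 2, 0]  (obs o_4=0)
t=5: δ = [1.509e-05, 3.017e-05, 1.132e-05]  ψ = [1, 2, 1]  (obs o_5=2)
backtrack: best end state = 1; path = [0, 2, 1, 0, 2, 1]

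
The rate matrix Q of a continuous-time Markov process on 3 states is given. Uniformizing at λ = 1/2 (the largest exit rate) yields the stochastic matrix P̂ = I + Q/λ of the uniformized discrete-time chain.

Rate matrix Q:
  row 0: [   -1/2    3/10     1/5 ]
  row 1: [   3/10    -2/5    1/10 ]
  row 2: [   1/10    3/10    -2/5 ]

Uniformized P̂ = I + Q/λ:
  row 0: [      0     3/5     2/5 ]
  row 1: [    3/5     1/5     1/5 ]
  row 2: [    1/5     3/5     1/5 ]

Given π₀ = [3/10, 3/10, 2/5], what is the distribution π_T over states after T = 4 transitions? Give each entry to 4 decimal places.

t=0: π = [0.3000, 0.3000, 0.4000]
t=1: π = [0.2600, 0.4800, 0.2600]
t=2: π = [0.3400, 0.4080, 0.2520]
t=3: π = [0.2952, 0.4368, 0.2680]
t=4: π = [0.3157, 0.4253, 0.2590]

π = [0.3157, 0.4253, 0.2590]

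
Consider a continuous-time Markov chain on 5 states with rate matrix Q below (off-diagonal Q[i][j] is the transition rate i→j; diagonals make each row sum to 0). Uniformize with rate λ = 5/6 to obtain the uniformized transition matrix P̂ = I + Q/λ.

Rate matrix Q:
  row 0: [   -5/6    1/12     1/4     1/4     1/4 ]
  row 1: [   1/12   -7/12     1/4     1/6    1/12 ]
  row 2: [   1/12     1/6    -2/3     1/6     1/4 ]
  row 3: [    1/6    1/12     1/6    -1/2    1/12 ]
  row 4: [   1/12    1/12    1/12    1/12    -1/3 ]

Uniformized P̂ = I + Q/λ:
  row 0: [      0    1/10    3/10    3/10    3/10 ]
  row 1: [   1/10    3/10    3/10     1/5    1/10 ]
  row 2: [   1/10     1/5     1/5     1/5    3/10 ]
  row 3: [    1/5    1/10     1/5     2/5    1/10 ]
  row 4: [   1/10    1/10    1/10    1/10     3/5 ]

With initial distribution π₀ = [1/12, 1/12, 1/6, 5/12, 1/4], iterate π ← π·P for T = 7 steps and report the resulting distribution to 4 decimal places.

t=0: π = [0.0833, 0.0833, 0.1667, 0.4167, 0.2500]
t=1: π = [0.1333, 0.1333, 0.1917, 0.2667, 0.2750]
t=2: π = [0.1133, 0.1458, 0.1992, 0.2392, 0.3025]
t=3: π = [0.1126, 0.1491, 0.1957, 0.2289, 0.3138]
t=4: π = [0.1116, 0.1494, 0.1948, 0.2257, 0.3185]
t=5: π = [0.1114, 0.1494, 0.1942, 0.2244, 0.3205]
t=6: π = [0.1113, 0.1493, 0.1940, 0.2240, 0.3214]
t=7: π = [0.1113, 0.1493, 0.1939, 0.2238, 0.3218]

π = [0.1113, 0.1493, 0.1939, 0.2238, 0.3218]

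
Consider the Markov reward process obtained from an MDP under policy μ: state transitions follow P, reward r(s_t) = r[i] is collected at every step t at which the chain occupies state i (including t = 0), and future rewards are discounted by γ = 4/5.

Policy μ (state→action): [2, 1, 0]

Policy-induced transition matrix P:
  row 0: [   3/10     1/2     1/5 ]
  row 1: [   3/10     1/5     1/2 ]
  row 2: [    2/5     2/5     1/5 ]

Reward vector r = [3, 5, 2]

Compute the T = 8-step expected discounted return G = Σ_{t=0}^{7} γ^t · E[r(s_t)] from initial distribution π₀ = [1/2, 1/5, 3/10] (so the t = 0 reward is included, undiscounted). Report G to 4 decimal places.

t=0: π = [0.5000, 0.2000, 0.3000], E[r] = 3.1000, γ^t·E[r] = 3.100000, running G = 3.100000
t=1: π = [0.3300, 0.4100, 0.2600], E[r] = 3.5600, γ^t·E[r] = 2.848000, running G = 5.948000
t=2: π = [0.3260, 0.3510, 0.3230], E[r] = 3.3790, γ^t·E[r] = 2.162560, running G = 8.110560
t=3: π = [0.3323, 0.3624, 0.3053], E[r] = 3.4195, γ^t·E[r] = 1.750784, running G = 9.861344
t=4: π = [0.3305, 0.3608, 0.3087], E[r] = 3.4128, γ^t·E[r] = 1.397875, running G = 11.259219
t=5: π = [0.3309, 0.3609, 0.3082], E[r] = 3.4136, γ^t·E[r] = 1.118562, running G = 12.377781
t=6: π = [0.3308, 0.3609, 0.3083], E[r] = 3.4135, γ^t·E[r] = 0.894840, running G = 13.272621
t=7: π = [0.3308, 0.3609, 0.3083], E[r] = 3.4135, γ^t·E[r] = 0.715869, running G = 13.988490

G = 13.9885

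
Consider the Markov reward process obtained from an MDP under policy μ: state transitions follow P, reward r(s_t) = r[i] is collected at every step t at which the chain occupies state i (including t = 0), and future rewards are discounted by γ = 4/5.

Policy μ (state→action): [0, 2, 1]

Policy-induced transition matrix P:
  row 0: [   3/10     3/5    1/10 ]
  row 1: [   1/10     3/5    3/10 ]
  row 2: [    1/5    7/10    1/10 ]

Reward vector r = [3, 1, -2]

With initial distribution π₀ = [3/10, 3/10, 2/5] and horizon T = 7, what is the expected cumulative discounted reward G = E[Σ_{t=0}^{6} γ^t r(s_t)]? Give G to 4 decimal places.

t=0: π = [0.3000, 0.3000, 0.4000], E[r] = 0.4000, γ^t·E[r] = 0.400000, running G = 0.400000
t=1: π = [0.2000, 0.6400, 0.1600], E[r] = 0.9200, γ^t·E[r] = 0.736000, running G = 1.136000
t=2: π = [0.1560, 0.6160, 0.2280], E[r] = 0.6280, γ^t·E[r] = 0.401920, running G = 1.537920
t=3: π = [0.1540, 0.6228, 0.2232], E[r] = 0.6384, γ^t·E[r] = 0.326861, running G = 1.864781
t=4: π = [0.1531, 0.6223, 0.2246], E[r] = 0.6326, γ^t·E[r] = 0.259097, running G = 2.123877
t=5: π = [0.1531, 0.6225, 0.2245], E[r] = 0.6328, γ^t·E[r] = 0.207345, running G = 2.331223
t=6: π = [0.1531, 0.6224, 0.2245], E[r] = 0.6327, γ^t·E[r] = 0.165846, running G = 2.497069

G = 2.4971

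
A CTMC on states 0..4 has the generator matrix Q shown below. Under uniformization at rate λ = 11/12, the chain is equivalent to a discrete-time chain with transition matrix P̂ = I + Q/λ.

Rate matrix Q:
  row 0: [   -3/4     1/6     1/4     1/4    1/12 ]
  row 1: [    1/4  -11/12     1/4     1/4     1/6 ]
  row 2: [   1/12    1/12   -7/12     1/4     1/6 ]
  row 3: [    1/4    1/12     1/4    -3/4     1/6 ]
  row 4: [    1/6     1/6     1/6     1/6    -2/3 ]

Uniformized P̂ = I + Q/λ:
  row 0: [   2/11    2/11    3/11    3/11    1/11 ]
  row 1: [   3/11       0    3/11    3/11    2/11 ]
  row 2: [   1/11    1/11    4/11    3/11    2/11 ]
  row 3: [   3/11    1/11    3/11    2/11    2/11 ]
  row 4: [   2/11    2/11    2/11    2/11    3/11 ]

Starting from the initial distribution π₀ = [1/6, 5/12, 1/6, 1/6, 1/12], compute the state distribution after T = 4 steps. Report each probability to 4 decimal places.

π = [0.1878, 0.1142, 0.2819, 0.2349, 0.1812]

t=0: π = [0.1667, 0.4167, 0.1667, 0.1667, 0.0833]
t=1: π = [0.2197, 0.0758, 0.2803, 0.2500, 0.1742]
t=2: π = [0.1860, 0.1198, 0.2824, 0.2342, 0.1777]
t=3: π = [0.1883, 0.1131, 0.2822, 0.2353, 0.1811]
t=4: π = [0.1878, 0.1142, 0.2819, 0.2349, 0.1812]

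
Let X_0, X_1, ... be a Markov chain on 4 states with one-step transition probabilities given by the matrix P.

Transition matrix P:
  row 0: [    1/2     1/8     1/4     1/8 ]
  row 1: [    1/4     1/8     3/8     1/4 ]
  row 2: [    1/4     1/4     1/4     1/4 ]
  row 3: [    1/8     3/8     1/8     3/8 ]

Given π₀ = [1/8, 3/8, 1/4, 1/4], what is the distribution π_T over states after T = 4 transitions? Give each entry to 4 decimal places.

π = [0.2913, 0.2175, 0.2465, 0.2448]

t=0: π = [0.1250, 0.3750, 0.2500, 0.2500]
t=1: π = [0.2500, 0.2188, 0.2656, 0.2656]
t=2: π = [0.2793, 0.2246, 0.2441, 0.2520]
t=3: π = [0.2883, 0.2185, 0.2466, 0.2466]
t=4: π = [0.2913, 0.2175, 0.2465, 0.2448]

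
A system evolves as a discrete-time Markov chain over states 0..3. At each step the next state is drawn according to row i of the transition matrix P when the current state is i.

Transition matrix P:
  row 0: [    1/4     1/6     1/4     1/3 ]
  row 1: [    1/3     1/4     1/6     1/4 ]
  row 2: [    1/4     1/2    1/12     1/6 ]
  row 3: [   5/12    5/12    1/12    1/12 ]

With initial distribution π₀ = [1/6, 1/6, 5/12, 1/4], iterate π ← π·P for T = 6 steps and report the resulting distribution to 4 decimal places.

π = [0.3127, 0.3016, 0.1606, 0.2252]

t=0: π = [0.1667, 0.1667, 0.4167, 0.2500]
t=1: π = [0.3056, 0.3819, 0.1250, 0.1875]
t=2: π = [0.3131, 0.2870, 0.1661, 0.2338]
t=3: π = [0.3129, 0.3044, 0.1594, 0.2233]
t=4: π = [0.3126, 0.3010, 0.1608, 0.2256]
t=5: π = [0.3127, 0.3018, 0.1605, 0.2250]
t=6: π = [0.3127, 0.3016, 0.1606, 0.2252]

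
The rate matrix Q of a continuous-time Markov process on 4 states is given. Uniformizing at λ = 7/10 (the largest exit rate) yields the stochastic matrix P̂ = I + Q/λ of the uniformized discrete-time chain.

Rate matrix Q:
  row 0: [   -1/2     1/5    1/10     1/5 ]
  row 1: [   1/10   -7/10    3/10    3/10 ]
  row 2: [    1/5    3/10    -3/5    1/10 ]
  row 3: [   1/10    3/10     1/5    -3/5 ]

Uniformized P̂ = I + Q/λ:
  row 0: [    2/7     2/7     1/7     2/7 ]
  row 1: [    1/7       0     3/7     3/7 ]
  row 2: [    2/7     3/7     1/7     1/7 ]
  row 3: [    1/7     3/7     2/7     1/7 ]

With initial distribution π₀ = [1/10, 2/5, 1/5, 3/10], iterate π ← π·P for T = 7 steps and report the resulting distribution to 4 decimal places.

π = [0.2097, 0.2787, 0.2588, 0.2528]

t=0: π = [0.1000, 0.4000, 0.2000, 0.3000]
t=1: π = [0.1857, 0.2429, 0.3000, 0.2714]
t=2: π = [0.2122, 0.2980, 0.2510, 0.2388]
t=3: π = [0.2090, 0.2706, 0.2621, 0.2583]
t=4: π = [0.2102, 0.2828, 0.2571, 0.2500]
t=5: π = [0.2096, 0.2774, 0.2594, 0.2537]
t=6: π = [0.2099, 0.2798, 0.2583, 0.2520]
t=7: π = [0.2097, 0.2787, 0.2588, 0.2528]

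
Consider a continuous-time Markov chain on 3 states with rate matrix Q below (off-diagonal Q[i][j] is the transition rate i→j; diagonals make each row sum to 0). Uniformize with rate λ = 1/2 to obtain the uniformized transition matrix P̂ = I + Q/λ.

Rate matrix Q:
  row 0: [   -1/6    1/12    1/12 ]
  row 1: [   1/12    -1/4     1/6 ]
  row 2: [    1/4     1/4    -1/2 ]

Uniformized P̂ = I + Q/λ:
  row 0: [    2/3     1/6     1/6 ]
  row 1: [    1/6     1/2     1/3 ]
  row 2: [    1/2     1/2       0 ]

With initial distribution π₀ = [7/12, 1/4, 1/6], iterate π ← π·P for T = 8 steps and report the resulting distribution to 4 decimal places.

π = [0.4617, 0.3460, 0.1923]

t=0: π = [0.5833, 0.2500, 0.1667]
t=1: π = [0.5139, 0.3056, 0.1806]
t=2: π = [0.4838, 0.3287, 0.1875]
t=3: π = [0.4711, 0.3387, 0.1902]
t=4: π = [0.4656, 0.3430, 0.1914]
t=5: π = [0.4633, 0.3448, 0.1919]
t=6: π = [0.4623, 0.3456, 0.1921]
t=7: π = [0.4619, 0.3459, 0.1922]
t=8: π = [0.4617, 0.3460, 0.1923]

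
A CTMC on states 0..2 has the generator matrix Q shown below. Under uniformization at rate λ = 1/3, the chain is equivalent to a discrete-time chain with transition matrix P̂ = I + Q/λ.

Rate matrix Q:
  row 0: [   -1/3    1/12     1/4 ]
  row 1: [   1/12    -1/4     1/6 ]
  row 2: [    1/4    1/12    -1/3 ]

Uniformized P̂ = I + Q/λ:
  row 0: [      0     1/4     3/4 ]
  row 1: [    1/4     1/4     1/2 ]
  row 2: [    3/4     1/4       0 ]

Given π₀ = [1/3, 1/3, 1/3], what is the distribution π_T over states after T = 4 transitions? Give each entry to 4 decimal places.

π = [0.3672, 0.2500, 0.3828]

t=0: π = [0.3333, 0.3333, 0.3333]
t=1: π = [0.3333, 0.2500, 0.4167]
t=2: π = [0.3750, 0.2500, 0.3750]
t=3: π = [0.3438, 0.2500, 0.4063]
t=4: π = [0.3672, 0.2500, 0.3828]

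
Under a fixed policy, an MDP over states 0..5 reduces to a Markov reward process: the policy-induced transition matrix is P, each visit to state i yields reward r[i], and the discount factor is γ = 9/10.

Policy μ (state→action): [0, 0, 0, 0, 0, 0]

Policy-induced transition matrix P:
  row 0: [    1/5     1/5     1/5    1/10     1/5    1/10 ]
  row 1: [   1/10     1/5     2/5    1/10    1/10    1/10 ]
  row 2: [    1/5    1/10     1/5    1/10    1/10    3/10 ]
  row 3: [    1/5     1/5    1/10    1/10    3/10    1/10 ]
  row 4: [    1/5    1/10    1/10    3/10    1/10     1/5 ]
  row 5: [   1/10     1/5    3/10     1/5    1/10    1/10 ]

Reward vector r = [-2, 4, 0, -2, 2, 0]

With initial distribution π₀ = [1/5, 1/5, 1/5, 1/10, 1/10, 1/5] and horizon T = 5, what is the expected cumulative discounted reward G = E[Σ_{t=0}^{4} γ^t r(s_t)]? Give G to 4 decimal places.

t=0: π = [0.2000, 0.2000, 0.2000, 0.1000, 0.1000, 0.2000], E[r] = 0.4000, γ^t·E[r] = 0.400000, running G = 0.400000
t=1: π = [0.1600, 0.1700, 0.2400, 0.1400, 0.1400, 0.1500], E[r] = 0.3600, γ^t·E[r] = 0.324000, running G = 0.724000
t=2: π = [0.1680, 0.1620, 0.2210, 0.1430, 0.1440, 0.1620], E[r] = 0.3140, γ^t·E[r] = 0.254340, running G = 0.978340
t=3: π = [0.1676, 0.1635, 0.2199, 0.1450, 0.1454, 0.1586], E[r] = 0.3196, γ^t·E[r] = 0.232988, running G = 1.211328
t=4: π = [0.1678, 0.1635, 0.2195, 0.1449, 0.1458, 0.1585], E[r] = 0.3199, γ^t·E[r] = 0.209913, running G = 1.421241

G = 1.4212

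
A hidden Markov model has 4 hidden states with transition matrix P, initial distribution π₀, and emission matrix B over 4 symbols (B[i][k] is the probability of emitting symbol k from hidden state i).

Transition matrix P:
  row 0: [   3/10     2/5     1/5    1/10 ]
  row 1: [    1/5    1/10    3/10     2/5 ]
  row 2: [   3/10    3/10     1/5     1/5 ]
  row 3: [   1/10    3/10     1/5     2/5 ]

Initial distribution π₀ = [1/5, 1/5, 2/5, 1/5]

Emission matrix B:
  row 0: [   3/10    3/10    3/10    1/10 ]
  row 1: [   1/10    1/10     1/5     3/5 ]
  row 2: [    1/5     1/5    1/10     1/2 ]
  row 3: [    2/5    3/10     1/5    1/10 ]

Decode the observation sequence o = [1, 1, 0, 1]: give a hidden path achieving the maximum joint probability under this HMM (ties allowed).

t=0: δ = [6.000e-02, 2.000e-02, 8.000e-02, 6.000e-02]  (obs o_0=1)
t=1: δ = [7.200e-03, 2.400e-03, 3.200e-03, 7.200e-03]  ψ = [2, 0, 2, 3]  (obs o_1=1)
t=2: δ = [6.480e-04, 2.880e-04, 2.880e-04, 1.152e-03]  ψ = [0, 0, 0, 3]  (obs o_2=0)
t=3: δ = [5.832e-05, 3.456e-05, 4.608e-05, 1.382e-04]  ψ = [0, 3, 3, 3]  (obs o_3=1)
backtrack: best end state = 3; path = [3, 3, 3, 3]

path = [3, 3, 3, 3]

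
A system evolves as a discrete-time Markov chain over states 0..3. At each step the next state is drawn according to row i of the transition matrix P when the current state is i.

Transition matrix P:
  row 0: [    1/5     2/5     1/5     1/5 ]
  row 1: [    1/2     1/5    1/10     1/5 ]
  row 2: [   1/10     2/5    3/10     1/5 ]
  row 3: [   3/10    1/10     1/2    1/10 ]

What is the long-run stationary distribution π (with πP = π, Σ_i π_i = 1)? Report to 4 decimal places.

Balance equations π_j = Σ_i π_i·P[i][j]:
  π_0 = 1/5·π_0 + 1/2·π_1 + 1/10·π_2 + 3/10·π_3
  π_1 = 2/5·π_0 + 1/5·π_1 + 2/5·π_2 + 1/10·π_3
  π_2 = 1/5·π_0 + 1/10·π_1 + 3/10·π_2 + 1/2·π_3
  normalize: π_0 + π_1 + π_2 + π_3 = 1
Solving the linear system gives exactly π = [83/297, 19/66, 149/594, 2/11].

π = [0.2795, 0.2879, 0.2508, 0.1818]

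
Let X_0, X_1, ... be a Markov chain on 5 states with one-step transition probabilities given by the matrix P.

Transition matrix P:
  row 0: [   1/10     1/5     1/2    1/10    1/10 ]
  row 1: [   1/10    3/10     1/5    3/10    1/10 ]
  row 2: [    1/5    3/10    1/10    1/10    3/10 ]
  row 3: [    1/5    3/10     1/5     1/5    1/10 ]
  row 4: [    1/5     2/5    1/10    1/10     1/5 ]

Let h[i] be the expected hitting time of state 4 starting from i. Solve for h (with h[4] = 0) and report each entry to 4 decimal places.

h = [6.5573, 6.9372, 5.6477, 6.9027, 0.0000]

First-step conditioning: h[4] = 0; for i ≠ 4, h[i] = 1 + Σ_k P[i][k]·h[k].
  h[0] = 1 + 1/10·h[0] + 1/5·h[1] + 1/2·h[2] + 1/10·h[3]
  h[1] = 1 + 1/10·h[0] + 3/10·h[1] + 1/5·h[2] + 3/10·h[3]
  h[2] = 1 + 1/5·h[0] + 3/10·h[1] + 1/10·h[2] + 1/10·h[3]
  h[3] = 1 + 1/5·h[0] + 3/10·h[1] + 1/5·h[2] + 1/5·h[3]
Solving the 4×4 linear system over states ≠ 4 gives exactly h = [11390/1737, 12050/1737, 1090/193, 11990/1737, 0] (h[4] = 0 is the target).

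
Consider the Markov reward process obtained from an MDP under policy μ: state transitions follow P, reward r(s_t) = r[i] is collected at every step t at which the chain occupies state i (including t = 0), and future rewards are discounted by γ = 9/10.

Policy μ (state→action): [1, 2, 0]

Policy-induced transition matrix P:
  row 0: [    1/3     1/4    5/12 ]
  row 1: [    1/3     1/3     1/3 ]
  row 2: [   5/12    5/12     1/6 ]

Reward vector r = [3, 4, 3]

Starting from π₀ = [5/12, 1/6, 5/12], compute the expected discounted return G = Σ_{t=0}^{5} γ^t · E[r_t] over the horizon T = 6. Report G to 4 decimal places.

t=0: π = [0.4167, 0.1667, 0.4167], E[r] = 3.1667, γ^t·E[r] = 3.166667, running G = 3.166667
t=1: π = [0.3681, 0.3333, 0.2986], E[r] = 3.3333, γ^t·E[r] = 3.000000, running G = 6.166667
t=2: π = [0.3582, 0.3275, 0.3142], E[r] = 3.3275, γ^t·E[r] = 2.695313, running G = 8.861979
t=3: π = [0.3595, 0.3297, 0.3108], E[r] = 3.3297, γ^t·E[r] = 2.427328, running G = 11.289307
t=4: π = [0.3592, 0.3293, 0.3115], E[r] = 3.3293, γ^t·E[r] = 2.184337, running G = 13.473644
t=5: π = [0.3593, 0.3294, 0.3114], E[r] = 3.3294, γ^t·E[r] = 1.965951, running G = 15.439595

G = 15.4396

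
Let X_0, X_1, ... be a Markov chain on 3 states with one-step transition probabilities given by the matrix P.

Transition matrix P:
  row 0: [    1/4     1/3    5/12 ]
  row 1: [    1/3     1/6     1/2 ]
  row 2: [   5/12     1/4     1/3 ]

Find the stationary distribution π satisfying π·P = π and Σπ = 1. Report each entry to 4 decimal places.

π = [0.3388, 0.2568, 0.4044]

Balance equations π_j = Σ_i π_i·P[i][j]:
  π_0 = 1/4·π_0 + 1/3·π_1 + 5/12·π_2
  π_1 = 1/3·π_0 + 1/6·π_1 + 1/4·π_2
  normalize: π_0 + π_1 + π_2 = 1
Solving the linear system gives exactly π = [62/183, 47/183, 74/183].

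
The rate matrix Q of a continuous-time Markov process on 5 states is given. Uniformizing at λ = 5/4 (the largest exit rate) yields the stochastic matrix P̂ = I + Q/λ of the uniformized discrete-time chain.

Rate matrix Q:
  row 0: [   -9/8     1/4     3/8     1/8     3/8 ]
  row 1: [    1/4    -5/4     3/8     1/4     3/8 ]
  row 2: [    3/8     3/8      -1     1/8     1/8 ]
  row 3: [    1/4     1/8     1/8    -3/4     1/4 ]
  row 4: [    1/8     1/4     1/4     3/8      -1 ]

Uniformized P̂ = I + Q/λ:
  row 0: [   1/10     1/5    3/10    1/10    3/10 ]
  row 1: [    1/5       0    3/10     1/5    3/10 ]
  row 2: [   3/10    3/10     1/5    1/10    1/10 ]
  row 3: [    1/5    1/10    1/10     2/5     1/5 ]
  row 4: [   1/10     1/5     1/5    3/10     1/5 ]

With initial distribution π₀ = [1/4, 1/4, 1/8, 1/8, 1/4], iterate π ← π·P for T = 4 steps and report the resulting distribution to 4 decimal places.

π = [0.1817, 0.1659, 0.2119, 0.2273, 0.2133]

t=0: π = [0.2500, 0.2500, 0.1250, 0.1250, 0.2500]
t=1: π = [0.1625, 0.1500, 0.2375, 0.2125, 0.2375]
t=2: π = [0.1838, 0.1725, 0.2100, 0.2263, 0.2075]
t=3: π = [0.1819, 0.1639, 0.2130, 0.2266, 0.2146]
t=4: π = [0.1817, 0.1659, 0.2119, 0.2273, 0.2133]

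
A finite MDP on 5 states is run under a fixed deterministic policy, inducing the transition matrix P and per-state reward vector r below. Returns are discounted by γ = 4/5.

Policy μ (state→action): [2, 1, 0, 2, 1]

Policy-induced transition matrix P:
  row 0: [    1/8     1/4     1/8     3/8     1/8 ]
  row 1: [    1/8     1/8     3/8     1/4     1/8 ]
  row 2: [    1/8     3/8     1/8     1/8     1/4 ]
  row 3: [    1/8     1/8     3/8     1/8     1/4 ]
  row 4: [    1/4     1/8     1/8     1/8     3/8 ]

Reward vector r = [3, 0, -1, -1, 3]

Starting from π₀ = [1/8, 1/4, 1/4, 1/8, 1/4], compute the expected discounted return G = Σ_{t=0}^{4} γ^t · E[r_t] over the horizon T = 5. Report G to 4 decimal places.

G = 2.5433

t=0: π = [0.1250, 0.2500, 0.2500, 0.1250, 0.2500], E[r] = 0.7500, γ^t·E[r] = 0.750000, running G = 0.750000
t=1: π = [0.1563, 0.2031, 0.2188, 0.1875, 0.2344], E[r] = 0.7656, γ^t·E[r] = 0.612500, running G = 1.362500
t=2: π = [0.1543, 0.1992, 0.2227, 0.1895, 0.2344], E[r] = 0.7539, γ^t·E[r] = 0.482500, running G = 1.845000
t=3: π = [0.1543, 0.2000, 0.2222, 0.1885, 0.2351], E[r] = 0.7576, γ^t·E[r] = 0.387875, running G = 2.232875
t=4: π = [0.1544, 0.1998, 0.2221, 0.1886, 0.2351], E[r] = 0.7578, γ^t·E[r] = 0.310400, running G = 2.543275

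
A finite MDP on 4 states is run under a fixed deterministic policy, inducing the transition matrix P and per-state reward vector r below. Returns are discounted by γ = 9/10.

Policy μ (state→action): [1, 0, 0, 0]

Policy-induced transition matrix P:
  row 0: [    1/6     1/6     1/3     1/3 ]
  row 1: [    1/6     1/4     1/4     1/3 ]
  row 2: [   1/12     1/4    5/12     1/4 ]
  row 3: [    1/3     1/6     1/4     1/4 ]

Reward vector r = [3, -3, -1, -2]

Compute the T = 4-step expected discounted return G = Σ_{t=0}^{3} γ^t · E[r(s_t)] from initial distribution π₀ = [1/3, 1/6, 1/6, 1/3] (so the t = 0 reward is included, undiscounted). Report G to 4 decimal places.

G = -2.5540

t=0: π = [0.3333, 0.1667, 0.1667, 0.3333], E[r] = -0.3333, γ^t·E[r] = -0.333333, running G = -0.333333
t=1: π = [0.2083, 0.1944, 0.3056, 0.2917], E[r] = -0.8472, γ^t·E[r] = -0.762500, running G = -1.095833
t=2: π = [0.1898, 0.2083, 0.3183, 0.2836], E[r] = -0.9410, γ^t·E[r] = -0.762188, running G = -1.858021
t=3: π = [0.1874, 0.2106, 0.3189, 0.2832], E[r] = -0.9547, γ^t·E[r] = -0.695953, running G = -2.553974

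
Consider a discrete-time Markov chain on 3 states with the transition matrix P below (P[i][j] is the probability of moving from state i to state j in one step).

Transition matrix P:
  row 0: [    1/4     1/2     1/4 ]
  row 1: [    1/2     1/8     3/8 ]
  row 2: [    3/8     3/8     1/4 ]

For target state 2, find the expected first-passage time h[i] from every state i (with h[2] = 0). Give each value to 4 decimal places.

h = [3.3846, 3.0769, 0.0000]

First-step conditioning: h[2] = 0; for i ≠ 2, h[i] = 1 + Σ_k P[i][k]·h[k].
  h[0] = 1 + 1/4·h[0] + 1/2·h[1]
  h[1] = 1 + 1/2·h[0] + 1/8·h[1]
Solving the 2×2 linear system over states ≠ 2 gives exactly h = [44/13, 40/13, 0] (h[2] = 0 is the target).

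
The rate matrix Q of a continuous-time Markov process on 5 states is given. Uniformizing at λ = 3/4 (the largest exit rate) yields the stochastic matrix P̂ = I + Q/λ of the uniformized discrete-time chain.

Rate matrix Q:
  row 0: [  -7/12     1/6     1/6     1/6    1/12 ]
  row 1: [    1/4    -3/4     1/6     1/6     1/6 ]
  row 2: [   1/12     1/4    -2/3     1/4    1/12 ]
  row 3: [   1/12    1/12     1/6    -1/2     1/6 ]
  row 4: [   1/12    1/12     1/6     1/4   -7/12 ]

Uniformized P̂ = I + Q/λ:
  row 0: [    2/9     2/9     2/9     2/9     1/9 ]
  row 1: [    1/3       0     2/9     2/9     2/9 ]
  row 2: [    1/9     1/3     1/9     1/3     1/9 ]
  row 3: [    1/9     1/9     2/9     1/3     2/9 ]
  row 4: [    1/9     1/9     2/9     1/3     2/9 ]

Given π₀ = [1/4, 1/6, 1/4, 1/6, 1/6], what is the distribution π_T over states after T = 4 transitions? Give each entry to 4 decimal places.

t=0: π = [0.2500, 0.1667, 0.2500, 0.1667, 0.1667]
t=1: π = [0.1759, 0.1759, 0.1944, 0.2870, 0.1667]
t=2: π = [0.1698, 0.1543, 0.2006, 0.2942, 0.1811]
t=3: π = [0.1643, 0.1574, 0.1999, 0.2973, 0.1811]
t=4: π = [0.1643, 0.1563, 0.2000, 0.2976, 0.1818]

π = [0.1643, 0.1563, 0.2000, 0.2976, 0.1818]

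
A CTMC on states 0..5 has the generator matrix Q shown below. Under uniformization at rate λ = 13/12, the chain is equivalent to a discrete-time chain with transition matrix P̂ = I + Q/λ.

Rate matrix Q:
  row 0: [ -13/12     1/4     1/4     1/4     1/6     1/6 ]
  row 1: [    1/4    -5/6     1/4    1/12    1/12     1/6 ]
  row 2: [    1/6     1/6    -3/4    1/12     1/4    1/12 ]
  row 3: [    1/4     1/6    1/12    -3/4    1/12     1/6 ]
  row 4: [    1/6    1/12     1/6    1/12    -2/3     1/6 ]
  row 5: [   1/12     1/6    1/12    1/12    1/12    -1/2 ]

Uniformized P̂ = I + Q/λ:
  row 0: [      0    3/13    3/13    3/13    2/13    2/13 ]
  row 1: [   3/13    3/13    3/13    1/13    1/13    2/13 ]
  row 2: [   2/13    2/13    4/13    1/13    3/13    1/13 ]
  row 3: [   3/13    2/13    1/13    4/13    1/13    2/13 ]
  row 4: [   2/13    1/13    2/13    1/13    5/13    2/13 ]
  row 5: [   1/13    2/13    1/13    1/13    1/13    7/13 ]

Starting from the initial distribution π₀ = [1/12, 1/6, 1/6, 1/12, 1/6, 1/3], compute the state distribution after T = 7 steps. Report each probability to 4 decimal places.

π = [0.1376, 0.1643, 0.1769, 0.1275, 0.1656, 0.2281]

t=0: π = [0.0833, 0.1667, 0.1667, 0.0833, 0.1667, 0.3333]
t=1: π = [0.1346, 0.1603, 0.1667, 0.1090, 0.1603, 0.2692]
t=2: π = [0.1331, 0.1642, 0.1731, 0.1228, 0.1622, 0.2446]
t=3: π = [0.1366, 0.1642, 0.1751, 0.1257, 0.1637, 0.2346]
t=4: π = [0.1371, 0.1644, 0.1762, 0.1270, 0.1647, 0.2306]
t=5: π = [0.1374, 0.1644, 0.1766, 0.1273, 0.1653, 0.2290]
t=6: π = [0.1375, 0.1643, 0.1768, 0.1274, 0.1655, 0.2283]
t=7: π = [0.1376, 0.1643, 0.1769, 0.1275, 0.1656, 0.2281]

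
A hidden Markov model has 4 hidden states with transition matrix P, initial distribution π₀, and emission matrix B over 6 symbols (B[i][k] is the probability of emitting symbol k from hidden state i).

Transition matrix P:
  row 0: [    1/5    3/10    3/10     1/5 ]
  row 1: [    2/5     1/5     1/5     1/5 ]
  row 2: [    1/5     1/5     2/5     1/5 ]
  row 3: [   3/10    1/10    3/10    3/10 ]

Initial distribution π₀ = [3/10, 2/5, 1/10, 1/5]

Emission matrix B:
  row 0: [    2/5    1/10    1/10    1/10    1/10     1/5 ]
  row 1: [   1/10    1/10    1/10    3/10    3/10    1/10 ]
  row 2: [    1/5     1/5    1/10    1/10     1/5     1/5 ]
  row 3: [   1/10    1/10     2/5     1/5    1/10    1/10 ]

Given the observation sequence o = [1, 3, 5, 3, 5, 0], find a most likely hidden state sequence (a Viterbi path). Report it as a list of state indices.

path = [0, 1, 0, 1, 0, 0]

t=0: δ = [3.000e-02, 4.000e-02, 2.000e-02, 2.000e-02]  (obs o_0=1)
t=1: δ = [1.600e-03, 2.700e-03, 9.000e-04, 1.600e-03]  ψ = [1, 0, 0, 1]  (obs o_1=3)
t=2: δ = [2.160e-04, 5.400e-05, 1.080e-04, 5.400e-05]  ψ = [1, 1, 1, 1]  (obs o_2=5)
t=3: δ = [4.320e-06, 1.944e-05, 6.480e-06, 8.640e-06]  ψ = [0, 0, 0, 0]  (obs o_3=3)
t=4: δ = [1.555e-06, 3.888e-07, 7.776e-07, 3.888e-07]  ψ = [1, 1, 1, 1]  (obs o_4=5)
t=5: δ = [1.244e-07, 4.666e-08, 9.331e-08, 3.110e-08]  ψ = [0, 0, 0, 0]  (obs o_5=0)
backtrack: best end state = 0; path = [0, 1, 0, 1, 0, 0]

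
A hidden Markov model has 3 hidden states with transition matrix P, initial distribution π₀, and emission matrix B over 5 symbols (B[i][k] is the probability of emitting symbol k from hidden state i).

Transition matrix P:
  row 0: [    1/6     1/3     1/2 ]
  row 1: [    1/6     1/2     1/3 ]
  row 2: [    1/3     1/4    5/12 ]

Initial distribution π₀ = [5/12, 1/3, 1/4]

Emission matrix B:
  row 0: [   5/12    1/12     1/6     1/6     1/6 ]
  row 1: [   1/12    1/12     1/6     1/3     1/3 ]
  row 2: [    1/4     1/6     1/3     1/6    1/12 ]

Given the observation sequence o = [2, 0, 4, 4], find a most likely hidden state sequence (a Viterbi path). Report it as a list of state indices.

path = [2, 0, 1, 1]

t=0: δ = [6.944e-02, 5.556e-02, 8.333e-02]  (obs o_0=2)
t=1: δ = [1.157e-02, 2.315e-03, 8.681e-03]  ψ = [2, 1, 0]  (obs o_1=0)
t=2: δ = [4.823e-04, 1.286e-03, 4.823e-04]  ψ = [2, 0, 0]  (obs o_2=4)
t=3: δ = [3.572e-05, 2.143e-04, 3.572e-05]  ψ = [1, 1, 1]  (obs o_3=4)
backtrack: best end state = 1; path = [2, 0, 1, 1]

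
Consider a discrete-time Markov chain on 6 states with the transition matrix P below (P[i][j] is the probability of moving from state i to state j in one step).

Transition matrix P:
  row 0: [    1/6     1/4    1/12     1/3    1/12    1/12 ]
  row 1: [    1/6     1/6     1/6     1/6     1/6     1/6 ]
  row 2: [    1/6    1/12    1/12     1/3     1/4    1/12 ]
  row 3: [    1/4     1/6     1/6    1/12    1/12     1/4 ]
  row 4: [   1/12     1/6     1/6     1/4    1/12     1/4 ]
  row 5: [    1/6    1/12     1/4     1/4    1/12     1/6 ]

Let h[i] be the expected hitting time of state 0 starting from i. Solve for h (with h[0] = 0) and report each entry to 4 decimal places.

First-step conditioning: h[0] = 0; for i ≠ 0, h[i] = 1 + Σ_k P[i][k]·h[k].
  h[1] = 1 + 1/6·h[1] + 1/6·h[2] + 1/6·h[3] + 1/6·h[4] + 1/6·h[5]
  h[2] = 1 + 1/12·h[1] + 1/12·h[2] + 1/3·h[3] + 1/4·h[4] + 1/12·h[5]
  h[3] = 1 + 1/6·h[1] + 1/6·h[2] + 1/12·h[3] + 1/12·h[4] + 1/4·h[5]
  h[4] = 1 + 1/6·h[1] + 1/6·h[2] + 1/4·h[3] + 1/12·h[4] + 1/4·h[5]
  h[5] = 1 + 1/12·h[1] + 1/4·h[2] + 1/4·h[3] + 1/12·h[4] + 1/6·h[5]
Solving the 5×5 linear system over states ≠ 0 gives exactly h = [0, 40017/6893, 39759/6893, 36684/6893, 42798/6893, 39486/6893] (h[0] = 0 is the target).

h = [0.0000, 5.8055, 5.7680, 5.3219, 6.2089, 5.7284]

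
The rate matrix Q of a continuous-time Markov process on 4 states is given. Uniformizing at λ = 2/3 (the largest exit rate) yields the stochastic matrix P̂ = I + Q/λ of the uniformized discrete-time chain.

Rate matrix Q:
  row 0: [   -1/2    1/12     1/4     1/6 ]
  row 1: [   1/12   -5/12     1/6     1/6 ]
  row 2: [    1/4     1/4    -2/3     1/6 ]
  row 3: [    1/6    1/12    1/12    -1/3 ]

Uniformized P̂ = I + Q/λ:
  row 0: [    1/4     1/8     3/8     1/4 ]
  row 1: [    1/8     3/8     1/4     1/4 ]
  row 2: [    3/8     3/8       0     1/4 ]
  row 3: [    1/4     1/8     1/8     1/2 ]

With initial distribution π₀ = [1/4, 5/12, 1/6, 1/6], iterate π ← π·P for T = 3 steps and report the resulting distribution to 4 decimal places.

π = [0.2424, 0.2334, 0.1935, 0.3307]

t=0: π = [0.2500, 0.4167, 0.1667, 0.1667]
t=1: π = [0.2188, 0.2708, 0.2188, 0.2917]
t=2: π = [0.2435, 0.2474, 0.1862, 0.3229]
t=3: π = [0.2424, 0.2334, 0.1935, 0.3307]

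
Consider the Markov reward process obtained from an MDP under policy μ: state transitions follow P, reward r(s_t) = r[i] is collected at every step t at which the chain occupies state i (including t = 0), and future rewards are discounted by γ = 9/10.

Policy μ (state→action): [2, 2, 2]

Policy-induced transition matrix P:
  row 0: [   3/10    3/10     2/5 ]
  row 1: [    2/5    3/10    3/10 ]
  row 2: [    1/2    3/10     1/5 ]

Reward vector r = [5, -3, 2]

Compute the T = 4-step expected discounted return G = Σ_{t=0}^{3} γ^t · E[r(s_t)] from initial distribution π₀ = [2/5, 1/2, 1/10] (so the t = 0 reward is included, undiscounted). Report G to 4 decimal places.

G = 4.7355

t=0: π = [0.4000, 0.5000, 0.1000], E[r] = 0.7000, γ^t·E[r] = 0.700000, running G = 0.700000
t=1: π = [0.3700, 0.3000, 0.3300], E[r] = 1.6100, γ^t·E[r] = 1.449000, running G = 2.149000
t=2: π = [0.3960, 0.3000, 0.3040], E[r] = 1.6880, γ^t·E[r] = 1.367280, running G = 3.516280
t=3: π = [0.3908, 0.3000, 0.3092], E[r] = 1.6724, γ^t·E[r] = 1.219180, running G = 4.735460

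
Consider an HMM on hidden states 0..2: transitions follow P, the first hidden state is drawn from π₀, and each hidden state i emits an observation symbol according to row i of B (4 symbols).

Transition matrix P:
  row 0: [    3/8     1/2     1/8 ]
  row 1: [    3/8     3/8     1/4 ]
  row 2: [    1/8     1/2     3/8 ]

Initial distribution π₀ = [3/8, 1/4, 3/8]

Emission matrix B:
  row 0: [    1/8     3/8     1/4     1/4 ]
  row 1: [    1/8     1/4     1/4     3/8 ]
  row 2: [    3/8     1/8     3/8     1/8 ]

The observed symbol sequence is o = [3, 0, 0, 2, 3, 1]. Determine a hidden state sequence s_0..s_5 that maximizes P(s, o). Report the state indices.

t=0: δ = [9.375e-02, 9.375e-02, 4.688e-02]  (obs o_0=3)
t=1: δ = [4.395e-03, 5.859e-03, 8.789e-03]  ψ = [0, 0, 1]  (obs o_1=0)
t=2: δ = [2.747e-04, 5.493e-04, 1.236e-03]  ψ = [1, 2, 2]  (obs o_2=0)
t=3: δ = [5.150e-05, 1.545e-04, 1.738e-04]  ψ = [1, 2, 2]  (obs o_3=2)
t=4: δ = [1.448e-05, 3.259e-05, 8.147e-06]  ψ = [1, 2, 2]  (obs o_4=3)
t=5: δ = [4.583e-06, 3.055e-06, 1.018e-06]  ψ = [1, 1, 1]  (obs o_5=1)
backtrack: best end state = 0; path = [1, 2, 2, 2, 1, 0]

path = [1, 2, 2, 2, 1, 0]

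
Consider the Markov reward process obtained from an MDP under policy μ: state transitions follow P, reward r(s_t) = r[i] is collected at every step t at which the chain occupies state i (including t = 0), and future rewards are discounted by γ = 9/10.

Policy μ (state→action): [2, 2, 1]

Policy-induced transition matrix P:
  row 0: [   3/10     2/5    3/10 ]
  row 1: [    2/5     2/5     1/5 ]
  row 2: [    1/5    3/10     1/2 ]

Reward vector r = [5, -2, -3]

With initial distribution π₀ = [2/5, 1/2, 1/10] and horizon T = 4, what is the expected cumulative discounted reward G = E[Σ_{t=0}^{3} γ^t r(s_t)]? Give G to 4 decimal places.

t=0: π = [0.4000, 0.5000, 0.1000], E[r] = 0.7000, γ^t·E[r] = 0.700000, running G = 0.700000
t=1: π = [0.3400, 0.3900, 0.2700], E[r] = 0.1100, γ^t·E[r] = 0.099000, running G = 0.799000
t=2: π = [0.3120, 0.3730, 0.3150], E[r] = -0.1310, γ^t·E[r] = -0.106110, running G = 0.692890
t=3: π = [0.3058, 0.3685, 0.3257], E[r] = -0.1851, γ^t·E[r] = -0.134938, running G = 0.557952

G = 0.5580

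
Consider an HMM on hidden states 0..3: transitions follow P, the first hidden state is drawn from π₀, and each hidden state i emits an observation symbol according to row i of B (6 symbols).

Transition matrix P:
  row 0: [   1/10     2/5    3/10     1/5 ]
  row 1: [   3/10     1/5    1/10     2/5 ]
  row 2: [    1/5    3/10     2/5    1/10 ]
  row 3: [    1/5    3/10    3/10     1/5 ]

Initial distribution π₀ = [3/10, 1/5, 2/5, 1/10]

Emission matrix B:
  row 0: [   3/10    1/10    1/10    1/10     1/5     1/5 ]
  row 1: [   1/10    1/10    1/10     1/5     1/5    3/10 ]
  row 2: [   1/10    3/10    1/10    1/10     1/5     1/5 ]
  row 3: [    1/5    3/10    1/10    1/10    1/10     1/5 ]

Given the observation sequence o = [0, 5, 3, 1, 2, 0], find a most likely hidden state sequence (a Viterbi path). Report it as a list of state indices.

path = [0, 1, 1, 3, 1, 0]

t=0: δ = [9.000e-02, 2.000e-02, 4.000e-02, 2.000e-02]  (obs o_0=0)
t=1: δ = [1.800e-03, 1.080e-02, 5.400e-03, 3.600e-03]  ψ = [0, 0, 0, 0]  (obs o_1=5)
t=2: δ = [3.240e-04, 4.320e-04, 2.160e-04, 4.320e-04]  ψ = [1, 1, 2, 1]  (obs o_2=3)
t=3: δ = [1.296e-05, 1.296e-05, 3.888e-05, 5.184e-05]  ψ = [1, 0, 3, 1]  (obs o_3=1)
t=4: δ = [1.037e-06, 1.555e-06, 1.555e-06, 1.037e-06]  ψ = [3, 3, 2, 3]  (obs o_4=2)
t=5: δ = [1.400e-07, 4.666e-08, 6.221e-08, 1.244e-07]  ψ = [1, 2, 2, 1]  (obs o_5=0)
backtrack: best end state = 0; path = [0, 1, 1, 3, 1, 0]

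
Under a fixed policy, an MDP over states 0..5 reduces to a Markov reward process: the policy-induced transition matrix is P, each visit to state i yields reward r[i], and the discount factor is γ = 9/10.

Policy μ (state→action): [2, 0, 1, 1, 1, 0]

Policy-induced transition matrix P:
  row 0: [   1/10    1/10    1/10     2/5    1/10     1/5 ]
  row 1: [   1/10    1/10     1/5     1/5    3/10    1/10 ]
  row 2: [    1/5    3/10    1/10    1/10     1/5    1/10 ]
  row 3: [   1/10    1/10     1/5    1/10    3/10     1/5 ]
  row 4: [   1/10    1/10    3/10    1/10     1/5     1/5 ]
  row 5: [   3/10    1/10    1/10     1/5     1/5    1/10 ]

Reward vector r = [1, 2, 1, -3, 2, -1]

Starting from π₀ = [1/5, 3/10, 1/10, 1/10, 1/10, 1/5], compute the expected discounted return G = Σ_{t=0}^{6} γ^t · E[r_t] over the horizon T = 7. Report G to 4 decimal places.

t=0: π = [0.2000, 0.3000, 0.1000, 0.1000, 0.1000, 0.2000], E[r] = 0.6000, γ^t·E[r] = 0.600000, running G = 0.600000
t=1: π = [0.1500, 0.1200, 0.1600, 0.2100, 0.2200, 0.1400], E[r] = 0.2200, γ^t·E[r] = 0.198000, running G = 0.798000
t=2: π = [0.1440, 0.1320, 0.1770, 0.1710, 0.2180, 0.1580], E[r] = 0.3500, γ^t·E[r] = 0.283500, running G = 1.081500
t=3: π = [0.1493, 0.1354, 0.1739, 0.1722, 0.2159, 0.1533], E[r] = 0.3559, γ^t·E[r] = 0.259451, running G = 1.340951
t=4: π = [0.1481, 0.1348, 0.1739, 0.1737, 0.2158, 0.1537], E[r] = 0.3485, γ^t·E[r] = 0.228644, running G = 1.569595
t=5: π = [0.1481, 0.1348, 0.1740, 0.1733, 0.2160, 0.1538], E[r] = 0.3503, γ^t·E[r] = 0.206820, running G = 1.776415
t=6: π = [0.1482, 0.1348, 0.1740, 0.1733, 0.2160, 0.1537], E[r] = 0.3501, γ^t·E[r] = 0.186066, running G = 1.962481

G = 1.9625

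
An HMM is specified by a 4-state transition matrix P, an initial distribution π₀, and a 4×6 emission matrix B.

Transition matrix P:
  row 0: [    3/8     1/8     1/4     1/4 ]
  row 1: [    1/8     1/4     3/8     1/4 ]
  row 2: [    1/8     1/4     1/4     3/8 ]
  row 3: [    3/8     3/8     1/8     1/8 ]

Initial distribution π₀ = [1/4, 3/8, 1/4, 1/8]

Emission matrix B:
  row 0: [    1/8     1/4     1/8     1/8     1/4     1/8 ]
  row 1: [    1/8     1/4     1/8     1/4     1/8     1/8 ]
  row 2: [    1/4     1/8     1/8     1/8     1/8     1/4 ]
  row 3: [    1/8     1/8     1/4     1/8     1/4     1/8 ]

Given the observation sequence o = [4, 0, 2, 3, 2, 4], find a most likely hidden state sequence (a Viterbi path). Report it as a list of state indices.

path = [1, 2, 3, 1, 3, 0]

t=0: δ = [6.250e-02, 4.688e-02, 3.125e-02, 3.125e-02]  (obs o_0=4)
t=1: δ = [2.930e-03, 1.465e-03, 4.395e-03, 1.953e-03]  ψ = [0, 1, 1, 0]  (obs o_1=0)
t=2: δ = [1.373e-04, 1.373e-04, 1.373e-04, 4.120e-04]  ψ = [0, 2, 2, 2]  (obs o_2=2)
t=3: δ = [1.931e-05, 3.862e-05, 6.437e-06, 6.437e-06]  ψ = [3, 3, 1, 2]  (obs o_3=3)
t=4: δ = [9.052e-07, 1.207e-06, 1.810e-06, 2.414e-06]  ψ = [0, 1, 1, 1]  (obs o_4=2)
t=5: δ = [2.263e-07, 1.132e-07, 5.658e-08, 1.697e-07]  ψ = [3, 3, 1, 2]  (obs o_5=4)
backtrack: best end state = 0; path = [1, 2, 3, 1, 3, 0]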